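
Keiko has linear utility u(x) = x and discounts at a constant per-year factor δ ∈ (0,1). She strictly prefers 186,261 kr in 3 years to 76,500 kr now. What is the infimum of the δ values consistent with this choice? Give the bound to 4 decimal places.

δ > 0.7433

Comparing present values: 76500 < δ^3·186261.
Dividing by 186261: δ^3 > 0.41071. Both sides are positive, so the cube root keeps the direction.
δ > 0.41071^(1/3) = 0.7433.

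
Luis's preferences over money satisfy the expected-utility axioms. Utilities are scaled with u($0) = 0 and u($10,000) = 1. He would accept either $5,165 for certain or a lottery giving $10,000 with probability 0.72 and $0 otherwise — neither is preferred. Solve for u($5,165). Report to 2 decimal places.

u($5,165) equals the lottery's expected utility: 0.72·1 + 0.28·0 = 0.72.

0.72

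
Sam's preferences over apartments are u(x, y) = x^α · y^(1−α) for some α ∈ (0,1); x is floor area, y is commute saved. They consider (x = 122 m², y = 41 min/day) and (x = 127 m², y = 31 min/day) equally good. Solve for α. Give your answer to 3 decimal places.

The Cobb–Douglas utilities coincide, so 122^α·41^(1−α) = 127^α·31^(1−α).
Taking logs: α·ln 122 + (1−α)·ln 41 = α·ln 127 + (1−α)·ln 31, i.e. α·-0.040166 = (1−α)·-0.279585.
So α/(1−α) = (-0.279585)/(-0.040166) = 6.960738, and α = 6.960738/7.960738 ≈ 0.874.

α ≈ 0.874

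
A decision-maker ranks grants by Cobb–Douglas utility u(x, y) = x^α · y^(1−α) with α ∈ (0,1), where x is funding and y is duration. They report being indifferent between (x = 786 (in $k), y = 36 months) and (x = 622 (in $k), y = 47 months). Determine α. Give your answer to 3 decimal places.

The Cobb–Douglas utilities coincide, so 786^α·36^(1−α) = 622^α·47^(1−α).
Rearrange to (786/622)^α = (47/36)^(1−α) and take logs: α·0.234017 = (1−α)·0.266629.
So α/(1−α) = (0.266629)/(0.234017) = 1.139357, and α = 1.139357/2.139357 ≈ 0.533.

α ≈ 0.533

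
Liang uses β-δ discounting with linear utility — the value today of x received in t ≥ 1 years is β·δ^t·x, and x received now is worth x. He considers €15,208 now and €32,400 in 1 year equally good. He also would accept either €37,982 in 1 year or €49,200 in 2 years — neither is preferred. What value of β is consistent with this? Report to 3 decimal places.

The second indifference involves only future payoffs, so β cancels: β·δ^1·37982 = β·δ^2·49200, giving δ = 37982/49200 = 0.77199.
Substituting δ into 15208 = β·δ·32400: β = 15208/(25012.537) ≈ 0.608.

β ≈ 0.608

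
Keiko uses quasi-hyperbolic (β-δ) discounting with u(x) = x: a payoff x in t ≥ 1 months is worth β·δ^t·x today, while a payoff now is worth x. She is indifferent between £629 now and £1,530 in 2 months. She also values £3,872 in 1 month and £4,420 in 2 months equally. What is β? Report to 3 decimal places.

The second indifference involves only future payoffs, so β cancels: β·δ^1·3872 = β·δ^2·4420, giving δ = 3872/4420 = 0.87602.
The first indifference: 629 = β·δ^2·1530, so β = 629/(δ^2·1530) = 629/(0.76741·1530) ≈ 0.536.

β ≈ 0.536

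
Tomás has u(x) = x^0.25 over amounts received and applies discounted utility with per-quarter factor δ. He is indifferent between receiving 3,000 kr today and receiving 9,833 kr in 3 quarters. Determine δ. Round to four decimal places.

Equating discounted utilities: u(3000) = δ^3·u(9833) ⇒ δ^3 = u(3000)/u(9833).
With u(x) = x^0.25: δ^3 = 3000^0.25/9833^0.25 = (3000/9833)^0.25 = 0.74321.
Taking the cube root: δ = 0.74321^(1/3) ≈ 0.9058.

δ ≈ 0.9058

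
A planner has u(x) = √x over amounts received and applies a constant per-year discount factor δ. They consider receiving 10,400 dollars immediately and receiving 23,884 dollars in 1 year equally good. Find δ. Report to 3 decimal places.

The payoff in 1 year is discounted by δ, so u(10400) = δ·u(23884) and δ = u(10400)/u(23884).
With u(x) = √x: δ = √10400/√23884 = √(10400/23884) = 0.65988.

δ ≈ 0.660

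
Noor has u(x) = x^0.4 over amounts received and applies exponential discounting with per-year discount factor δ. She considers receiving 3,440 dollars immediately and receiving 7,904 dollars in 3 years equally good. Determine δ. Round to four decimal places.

δ ≈ 0.8950

The payoff in 3 years is discounted by δ^3, so u(3440) = δ^3·u(7904) and δ^3 = u(3440)/u(7904).
Since u(x) = x^0.4, δ^3 = (3440/7904)^0.4 = 0.43522^0.4 = 0.71694.
Taking the cube root: δ = 0.71694^(1/3) ≈ 0.8950.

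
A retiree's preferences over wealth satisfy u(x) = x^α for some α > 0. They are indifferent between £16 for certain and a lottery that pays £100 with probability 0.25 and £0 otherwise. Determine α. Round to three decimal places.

The lottery's expected utility is 0.25·u(100) + 0.75·u(0) = 0.25·100^α (since u(0) = 0 for α > 0).
Setting u(16) equal to that: 16^α = 0.25·100^α ⇒ (16/100)^α = 0.25.
Taking logs: α·ln(16/100) = ln(0.25), so α = -1.386294 / -1.832581 ≈ 0.756.

α ≈ 0.756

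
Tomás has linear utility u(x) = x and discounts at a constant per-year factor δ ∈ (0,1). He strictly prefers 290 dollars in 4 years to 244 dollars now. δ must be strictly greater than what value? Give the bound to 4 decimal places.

Under u(x) = x this choice says 244 < δ^4·290.
Hence δ^4 > 244/290 = 0.84138, and x ↦ x^(1/4) is increasing on (0,∞).
δ > 0.84138^(1/4) = 0.9577.

δ > 0.9577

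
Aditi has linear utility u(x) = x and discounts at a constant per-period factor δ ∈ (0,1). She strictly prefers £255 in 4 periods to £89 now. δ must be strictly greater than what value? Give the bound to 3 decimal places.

δ > 0.769

The preference means 89 < δ^4·255.
So δ^4 > 89/255 = 0.34902; taking the 4th root of both positive sides preserves the inequality.
δ > 0.34902^(1/4) = 0.769.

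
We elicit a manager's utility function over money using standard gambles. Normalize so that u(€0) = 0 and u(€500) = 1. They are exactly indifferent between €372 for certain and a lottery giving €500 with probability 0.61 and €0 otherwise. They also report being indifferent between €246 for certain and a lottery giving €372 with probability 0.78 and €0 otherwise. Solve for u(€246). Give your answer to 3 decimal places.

0.476

The first gamble pins u(€372): it must equal 0.61·1 + 0.39·0 = 0.61.
The second indifference gives u(€246) = 0.78·u(€372) + 0.22·u(€0) = 0.78·0.61 + 0.22·0.00 = 0.4758.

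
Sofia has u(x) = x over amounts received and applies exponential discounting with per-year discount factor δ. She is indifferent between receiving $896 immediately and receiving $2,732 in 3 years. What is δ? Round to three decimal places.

The payoff in 3 years is discounted by δ^3, so u(896) = δ^3·u(2732) and δ^3 = u(896)/u(2732).
With u(x) = x: δ^3 = 896/2732 = 0.32796.
So δ = 0.32796^(1/3) ≈ 0.690.

δ ≈ 0.690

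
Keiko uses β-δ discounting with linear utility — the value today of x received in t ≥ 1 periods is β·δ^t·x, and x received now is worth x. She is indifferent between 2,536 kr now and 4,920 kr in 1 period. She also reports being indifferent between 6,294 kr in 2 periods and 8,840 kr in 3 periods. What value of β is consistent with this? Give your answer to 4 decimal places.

β ≈ 0.7240

The second indifference involves only future payoffs, so β cancels: β·δ^2·6294 = β·δ^3·8840, giving δ = 6294/8840 = 0.71199.
Now use the now-vs-future pair: 2536 = β·δ·4920 gives β = 2536/(0.71199·4920) ≈ 0.7240.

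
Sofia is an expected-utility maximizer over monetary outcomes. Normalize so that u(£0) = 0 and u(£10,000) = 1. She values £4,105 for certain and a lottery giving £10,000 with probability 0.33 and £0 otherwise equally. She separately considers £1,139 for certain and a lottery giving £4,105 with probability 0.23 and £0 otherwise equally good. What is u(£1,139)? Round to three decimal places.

0.076

The first gamble pins u(£4,105): it must equal 0.33·1 + 0.67·0 = 0.33.
Then u(£1,139) = 0.23·u(£4,105) + 0.77·u(£0) = 0.23·0.33 + 0.77·0.00 = 0.0759.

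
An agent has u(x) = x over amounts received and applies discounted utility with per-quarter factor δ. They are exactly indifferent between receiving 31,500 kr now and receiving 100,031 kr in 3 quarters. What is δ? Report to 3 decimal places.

Equating discounted utilities: u(31500) = δ^3·u(100031) ⇒ δ^3 = u(31500)/u(100031).
With u(x) = x: δ^3 = 31500/100031 = 0.31490.
Taking the cube root: δ = 0.31490^(1/3) ≈ 0.680.

δ ≈ 0.680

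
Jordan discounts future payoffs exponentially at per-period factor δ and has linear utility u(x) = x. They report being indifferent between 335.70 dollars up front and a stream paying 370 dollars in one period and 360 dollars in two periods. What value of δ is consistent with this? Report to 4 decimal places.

Equating present values: 335.70 = 370δ + 360δ².
That is, 360δ² + 370δ − 335.70 = 0, a quadratic in δ.
δ = (−370 + √(370² + 4·360·335.70)) / (2·360) = (−370 + √620308.00) / 720 ≈ 0.5800.

δ ≈ 0.5800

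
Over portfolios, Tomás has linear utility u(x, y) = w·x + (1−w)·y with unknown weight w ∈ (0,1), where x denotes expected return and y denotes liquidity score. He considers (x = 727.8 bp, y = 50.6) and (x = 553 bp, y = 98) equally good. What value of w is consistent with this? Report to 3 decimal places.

u(727.8,50.6) = u(553,98) means w·727.8 + (1−w)·50.6 = w·553 + (1−w)·98.
Collecting terms: w·174.8 = (1−w)·47.4.
So w/(1−w) = 47.4/174.8 = 0.2712, giving w = 47.4/(174.8+47.4) = 0.213.

w = 0.213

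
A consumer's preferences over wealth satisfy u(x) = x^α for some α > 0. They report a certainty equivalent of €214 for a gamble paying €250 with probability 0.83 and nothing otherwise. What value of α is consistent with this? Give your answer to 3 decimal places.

α ≈ 1.198

Since u(0) = 0, the lottery's EU is 0.83·250^α.
Indifference: 214^α = 0.83·250^α, so (214/250)^α = 0.83.
Taking logs: α·ln(214/250) = ln(0.83), so α = -0.186330 / -0.155485 ≈ 1.198.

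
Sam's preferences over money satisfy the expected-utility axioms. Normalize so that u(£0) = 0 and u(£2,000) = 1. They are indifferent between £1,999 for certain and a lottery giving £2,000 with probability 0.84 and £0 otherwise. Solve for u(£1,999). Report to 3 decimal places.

0.840

u(£1,999) equals the lottery's expected utility: 0.84·1 + 0.16·0 = 0.84.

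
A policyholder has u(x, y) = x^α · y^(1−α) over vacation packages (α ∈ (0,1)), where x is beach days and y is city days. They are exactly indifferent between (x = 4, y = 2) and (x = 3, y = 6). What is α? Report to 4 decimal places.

α ≈ 0.7925

Set the two utilities equal: 4^α·2^(1−α) = 3^α·6^(1−α).
Taking logs: α·ln 4 + (1−α)·ln 2 = α·ln 3 + (1−α)·ln 6, i.e. α·0.2876821 = (1−α)·1.0986123.
Thus α·(1.3862944) = 1.0986123, so α = 1.0986123/1.3862944 ≈ 0.7925.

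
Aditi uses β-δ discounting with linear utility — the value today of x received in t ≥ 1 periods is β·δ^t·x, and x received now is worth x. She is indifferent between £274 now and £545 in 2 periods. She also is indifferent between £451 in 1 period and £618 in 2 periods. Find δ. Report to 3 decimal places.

δ ≈ 0.730

Both payoffs in the second observation are in the future, so β drops out: δ^1·451 = δ^2·618 ⇒ δ = 451/618 = 0.72977.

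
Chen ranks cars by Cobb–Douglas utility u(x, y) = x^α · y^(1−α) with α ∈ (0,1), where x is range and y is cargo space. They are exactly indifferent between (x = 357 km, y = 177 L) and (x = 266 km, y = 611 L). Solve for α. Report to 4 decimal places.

Indifference: 357^α · 177^(1−α) = 266^α · 611^(1−α).
Rearrange to (357/266)^α = (611/177)^(1−α) and take logs: α·0.2942395 = (1−α)·1.2389472.
So α/(1−α) = (1.2389472)/(0.2942395) = 4.2106760, and α = 4.2106760/5.2106760 ≈ 0.8081.

α ≈ 0.8081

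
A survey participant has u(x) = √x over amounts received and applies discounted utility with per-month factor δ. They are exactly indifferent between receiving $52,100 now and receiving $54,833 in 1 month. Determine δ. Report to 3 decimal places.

Indifference means u(52100) = δ · u(54833), so δ = u(52100)/u(54833).
Since u(x) = √x, δ = √(52100/54833) = 0.97476.

δ ≈ 0.975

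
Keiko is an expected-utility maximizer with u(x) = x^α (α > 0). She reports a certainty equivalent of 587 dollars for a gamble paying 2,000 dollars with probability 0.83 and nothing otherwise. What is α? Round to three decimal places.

α ≈ 0.152

The lottery's expected utility is 0.83·u(2000) + 0.17·u(0) = 0.83·2000^α (since u(0) = 0 for α > 0).
Setting u(587) equal to that: 587^α = 0.83·2000^α ⇒ (587/2000)^α = 0.83.
Taking logs: α·ln(587/2000) = ln(0.83), so α = -0.186330 / -1.225878 ≈ 0.152.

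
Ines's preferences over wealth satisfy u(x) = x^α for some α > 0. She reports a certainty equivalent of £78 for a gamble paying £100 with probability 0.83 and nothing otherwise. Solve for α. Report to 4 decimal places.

Since u(0) = 0, the lottery's EU is 0.83·100^α.
Equating: 78^α = 0.83·100^α, i.e. 0.7800^α = 0.83.
Take logs: α = ln 0.83 / ln(78/100) ≈ 0.749934.

α ≈ 0.7499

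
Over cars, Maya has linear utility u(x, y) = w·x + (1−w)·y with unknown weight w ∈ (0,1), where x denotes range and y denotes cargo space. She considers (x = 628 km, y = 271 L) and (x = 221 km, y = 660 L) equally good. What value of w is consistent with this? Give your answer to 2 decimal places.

Equating utilities: w·628 + (1−w)·271 = w·221 + (1−w)·660.
w·(628−221) = (1−w)·(660−271), i.e. w·407 = (1−w)·389.
The marginal rate of substitution is 389/407, so w = 389/(407+389) = 0.49.

w = 0.49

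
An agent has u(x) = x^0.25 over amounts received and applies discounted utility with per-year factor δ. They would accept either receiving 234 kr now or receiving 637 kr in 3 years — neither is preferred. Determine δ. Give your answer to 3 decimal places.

Equating discounted utilities: u(234) = δ^3·u(637) ⇒ δ^3 = u(234)/u(637).
Since u(x) = x^0.25, δ^3 = (234/637)^0.25 = 0.36735^0.25 = 0.77852.
Hence δ = (0.77852)^(1/3) = 0.91993.

δ ≈ 0.920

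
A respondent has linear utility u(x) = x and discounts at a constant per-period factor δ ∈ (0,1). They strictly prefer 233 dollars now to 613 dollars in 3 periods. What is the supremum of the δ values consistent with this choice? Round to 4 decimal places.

Under u(x) = x this choice says 233 > δ^3·613.
Hence δ^3 < 233/613 = 0.38010, and x ↦ x^(1/3) is increasing on (0,∞).
δ < (233/613)^(1/3) ≈ 0.7244.

δ < 0.7244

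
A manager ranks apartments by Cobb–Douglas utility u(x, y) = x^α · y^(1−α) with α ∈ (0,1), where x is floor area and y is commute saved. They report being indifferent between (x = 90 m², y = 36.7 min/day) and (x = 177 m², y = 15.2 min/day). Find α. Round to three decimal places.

Indifference: 90^α · 36.7^(1−α) = 177^α · 15.2^(1−α).
Rearrange to (90/177)^α = (15.2/36.7)^(1−α) and take logs: α·-0.676340 = (1−α)·-0.881481.
Thus α·(-1.557821) = -0.881481, so α = -0.881481/-1.557821 ≈ 0.566.

α ≈ 0.566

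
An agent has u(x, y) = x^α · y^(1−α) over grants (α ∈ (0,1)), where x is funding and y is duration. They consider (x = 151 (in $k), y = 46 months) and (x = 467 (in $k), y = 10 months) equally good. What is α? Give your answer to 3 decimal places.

α ≈ 0.575

Set the two utilities equal: 151^α·46^(1−α) = 467^α·10^(1−α).
(151/467)^α = (10/46)^(1−α); take logs: α·ln(151/467) = (1−α)·ln(10/46), i.e. α·-1.129049 = (1−α)·-1.526056.
So α/(1−α) = (-1.526056)/(-1.129049) = 1.351630, and α = 1.351630/2.351630 ≈ 0.575.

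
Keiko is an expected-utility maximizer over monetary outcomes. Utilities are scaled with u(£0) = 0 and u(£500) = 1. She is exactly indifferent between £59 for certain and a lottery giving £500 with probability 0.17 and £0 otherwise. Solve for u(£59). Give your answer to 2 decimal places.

0.17

The indifference gives u(£59) = 0.17·u(£500) + 0.83·u(£0) = 0.17·1 + 0.83·0 = 0.17.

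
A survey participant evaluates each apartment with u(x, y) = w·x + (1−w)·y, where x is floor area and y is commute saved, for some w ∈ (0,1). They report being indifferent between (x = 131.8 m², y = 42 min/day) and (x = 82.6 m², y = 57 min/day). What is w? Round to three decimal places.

Equating utilities: w·131.8 + (1−w)·42 = w·82.6 + (1−w)·57.
w·(131.8−82.6) = (1−w)·(57−42), i.e. w·49.2 = (1−w)·15.
So w/(1−w) = 15/49.2 = 0.3049, giving w = 15/(49.2+15) = 0.234.

w = 0.234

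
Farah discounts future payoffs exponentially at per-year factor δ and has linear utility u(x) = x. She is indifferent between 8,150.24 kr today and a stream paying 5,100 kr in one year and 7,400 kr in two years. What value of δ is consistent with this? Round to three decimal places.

Equating present values: 8150.24 = 5100δ + 7400δ².
Rearranged: 7400δ² + 5100δ − 8150.24 = 0.
By the quadratic formula (taking the positive root), δ = (−5100 + √267257104.00) / 14800 ≈ 0.760.

δ ≈ 0.760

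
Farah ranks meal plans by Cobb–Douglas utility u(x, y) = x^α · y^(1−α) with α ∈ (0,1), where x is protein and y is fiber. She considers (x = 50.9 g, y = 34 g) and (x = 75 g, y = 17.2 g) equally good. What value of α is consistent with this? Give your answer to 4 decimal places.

α ≈ 0.6374

Set the two utilities equal: 50.9^α·34^(1−α) = 75^α·17.2^(1−α).
Taking logs: α·ln 50.9 + (1−α)·ln 34 = α·ln 75 + (1−α)·ln 17.2, i.e. α·-0.3876252 = (1−α)·-0.6814511.
Thus α·(-1.0690763) = -0.6814511, so α = -0.6814511/-1.0690763 ≈ 0.6374.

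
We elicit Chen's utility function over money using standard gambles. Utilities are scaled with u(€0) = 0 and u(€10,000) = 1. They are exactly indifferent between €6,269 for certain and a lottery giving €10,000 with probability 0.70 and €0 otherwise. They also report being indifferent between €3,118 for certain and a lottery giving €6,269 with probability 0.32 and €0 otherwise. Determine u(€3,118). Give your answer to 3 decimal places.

0.224

First, u(€6,269) = 0.70·u(€10,000) + 0.30·u(€0) = 0.70.
The second indifference gives u(€3,118) = 0.32·u(€6,269) + 0.68·u(€0) = 0.32·0.70 + 0.68·0.00 = 0.2240.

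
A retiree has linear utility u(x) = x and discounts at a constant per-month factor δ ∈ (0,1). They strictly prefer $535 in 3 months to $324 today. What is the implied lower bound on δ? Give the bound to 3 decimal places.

Under u(x) = x this choice says 324 < δ^3·535.
Hence δ^3 > 324/535 = 0.60561, and x ↦ x^(1/3) is increasing on (0,∞).
δ > 0.60561^(1/3) = 0.846.

δ > 0.846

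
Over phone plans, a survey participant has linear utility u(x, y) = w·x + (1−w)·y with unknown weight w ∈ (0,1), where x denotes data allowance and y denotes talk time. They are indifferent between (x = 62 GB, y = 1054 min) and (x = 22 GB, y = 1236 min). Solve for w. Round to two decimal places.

Indifference: w·62 + (1−w)·1054 = w·22 + (1−w)·1236.
w·(62−22) = (1−w)·(1236−1054), i.e. w·40 = (1−w)·182.
The marginal rate of substitution is 182/40, so w = 182/(40+182) = 0.82.

w = 0.82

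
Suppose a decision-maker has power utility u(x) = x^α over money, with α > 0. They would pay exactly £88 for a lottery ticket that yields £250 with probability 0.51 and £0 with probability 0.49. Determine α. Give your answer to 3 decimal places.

α ≈ 0.645

Since u(0) = 0, the lottery's EU is 0.51·250^α.
Indifference: 88^α = 0.51·250^α, so (88/250)^α = 0.51.
Take logs: α = ln 0.51 / ln(88/250) ≈ 0.64489.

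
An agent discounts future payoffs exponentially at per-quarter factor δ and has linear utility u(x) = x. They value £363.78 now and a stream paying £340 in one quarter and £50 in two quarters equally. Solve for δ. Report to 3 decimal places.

Equating present values: 363.78 = 340δ + 50δ².
That is, 50δ² + 340δ − 363.78 = 0, a quadratic in δ.
The positive root is δ = [−340 + √(340² + 4·50·363.78)] / (2·50) = (−340 + 434.000)/100 ≈ 0.940.

δ ≈ 0.940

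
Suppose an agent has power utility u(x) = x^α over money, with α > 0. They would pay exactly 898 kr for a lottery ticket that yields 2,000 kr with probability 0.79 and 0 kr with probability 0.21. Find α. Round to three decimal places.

Since u(0) = 0, the lottery's EU is 0.79·2000^α.
Equating: 898^α = 0.79·2000^α, i.e. 0.4490^α = 0.79.
Take logs: α = ln 0.79 / ln(898/2000) ≈ 0.29438.

α ≈ 0.294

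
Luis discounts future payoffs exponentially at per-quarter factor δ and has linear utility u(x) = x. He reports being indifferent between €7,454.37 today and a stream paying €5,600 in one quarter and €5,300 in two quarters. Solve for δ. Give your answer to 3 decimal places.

Present value of the stream is 5600·δ + 5300·δ². Indifference gives 5600δ + 5300δ² = 7454.37.
So 5300δ² + 5600δ − 7454.37 = 0.
δ = (−5600 + √(5600² + 4·5300·7454.37)) / (2·5300) = (−5600 + √189392644.00) / 10600 ≈ 0.770.

δ ≈ 0.770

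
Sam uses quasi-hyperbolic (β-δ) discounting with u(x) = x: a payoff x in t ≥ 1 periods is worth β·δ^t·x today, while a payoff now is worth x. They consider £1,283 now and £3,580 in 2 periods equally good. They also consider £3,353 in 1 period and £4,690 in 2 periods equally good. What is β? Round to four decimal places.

The second indifference involves only future payoffs, so β cancels: β·δ^1·3353 = β·δ^2·4690, giving δ = 3353/4690 = 0.71493.
The first indifference: 1283 = β·δ^2·3580, so β = 1283/(δ^2·3580) = 1283/(0.51112·3580) ≈ 0.7012.

β ≈ 0.7012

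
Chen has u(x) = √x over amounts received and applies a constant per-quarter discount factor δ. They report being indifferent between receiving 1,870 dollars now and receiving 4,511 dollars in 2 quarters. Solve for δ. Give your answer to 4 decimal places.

Indifference means u(1870) = δ^2 · u(4511), so δ^2 = u(1870)/u(4511).
With u(x) = √x: δ^2 = √1870/√4511 = √(1870/4511) = 0.64385.
Taking the square root: δ = 0.64385^(1/2) ≈ 0.8024.

δ ≈ 0.8024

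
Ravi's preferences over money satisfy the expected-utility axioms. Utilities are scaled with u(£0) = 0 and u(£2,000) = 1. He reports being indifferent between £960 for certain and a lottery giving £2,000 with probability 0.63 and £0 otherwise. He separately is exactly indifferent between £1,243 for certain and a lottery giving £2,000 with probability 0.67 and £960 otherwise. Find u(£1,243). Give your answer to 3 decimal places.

The first gamble pins u(£960): it must equal 0.63·1 + 0.37·0 = 0.63.
The second indifference gives u(£1,243) = 0.67·u(£2,000) + 0.33·u(£960) = 0.67·1.00 + 0.33·0.63 = 0.8779.

0.878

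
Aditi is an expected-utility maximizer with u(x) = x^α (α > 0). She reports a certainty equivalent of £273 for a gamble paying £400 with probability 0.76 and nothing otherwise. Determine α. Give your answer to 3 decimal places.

Since u(0) = 0, the lottery's EU is 0.76·400^α.
Equating: 273^α = 0.76·400^α, i.e. 0.6825^α = 0.76.
Take logs: α = ln 0.76 / ln(273/400) ≈ 0.71843.

α ≈ 0.718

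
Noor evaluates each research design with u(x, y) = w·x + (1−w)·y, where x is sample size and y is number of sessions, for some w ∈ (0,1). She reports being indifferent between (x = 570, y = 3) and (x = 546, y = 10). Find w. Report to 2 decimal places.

w = 0.23

u(570,3) = u(546,10) means w·570 + (1−w)·3 = w·546 + (1−w)·10.
w·(570−546) = (1−w)·(10−3), i.e. w·24 = (1−w)·7.
The marginal rate of substitution is 7/24, so w = 7/(24+7) = 0.23.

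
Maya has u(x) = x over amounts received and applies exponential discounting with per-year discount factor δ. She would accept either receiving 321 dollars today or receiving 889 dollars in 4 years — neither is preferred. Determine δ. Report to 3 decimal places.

Indifference means u(321) = δ^4 · u(889), so δ^4 = u(321)/u(889).
With u(x) = x: δ^4 = 321/889 = 0.36108.
Hence δ = (0.36108)^(1/4) = 0.77518.

δ ≈ 0.775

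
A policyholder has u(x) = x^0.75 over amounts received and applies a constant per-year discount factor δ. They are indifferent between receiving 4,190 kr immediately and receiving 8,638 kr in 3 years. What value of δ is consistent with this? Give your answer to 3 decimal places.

Equating discounted utilities: u(4190) = δ^3·u(8638) ⇒ δ^3 = u(4190)/u(8638).
With u(x) = x^0.75: δ^3 = 4190^0.75/8638^0.75 = (4190/8638)^0.75 = 0.58123.
Taking the cube root: δ = 0.58123^(1/3) ≈ 0.835.

δ ≈ 0.835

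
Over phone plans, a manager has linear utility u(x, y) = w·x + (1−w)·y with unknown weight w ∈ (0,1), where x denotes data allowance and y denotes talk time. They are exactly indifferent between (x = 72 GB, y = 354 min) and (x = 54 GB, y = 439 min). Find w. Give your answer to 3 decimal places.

w = 0.825

u(72,354) = u(54,439) means w·72 + (1−w)·354 = w·54 + (1−w)·439.
w·(72−54) = (1−w)·(439−354), i.e. w·18 = (1−w)·85.
The marginal rate of substitution is 85/18, so w = 85/(18+85) = 0.825.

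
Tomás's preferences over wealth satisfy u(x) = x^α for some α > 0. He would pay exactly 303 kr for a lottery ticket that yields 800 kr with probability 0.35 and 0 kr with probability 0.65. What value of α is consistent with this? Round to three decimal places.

α ≈ 1.081

The lottery's expected utility is 0.35·u(800) + 0.65·u(0) = 0.35·800^α (since u(0) = 0 for α > 0).
Indifference: 303^α = 0.35·800^α, so (303/800)^α = 0.35.
α = ln(0.35) / ln(303/800) = -1.049822/-0.970879 ≈ 1.081.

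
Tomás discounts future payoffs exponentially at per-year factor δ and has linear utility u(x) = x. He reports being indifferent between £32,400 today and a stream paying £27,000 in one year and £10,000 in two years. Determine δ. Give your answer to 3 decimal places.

The stream is worth 27000δ + 10000δ² today, so 27000δ + 10000δ² = 32400.
Rearranged: 10000δ² + 27000δ − 32400 = 0.
The positive root is δ = [−27000 + √(27000² + 4·10000·32400)] / (2·10000) = (−27000 + 45000.000)/20000 ≈ 0.900.

δ ≈ 0.900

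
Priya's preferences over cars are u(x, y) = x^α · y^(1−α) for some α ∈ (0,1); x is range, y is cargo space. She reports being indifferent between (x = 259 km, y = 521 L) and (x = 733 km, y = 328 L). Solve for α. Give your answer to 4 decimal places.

Set the two utilities equal: 259^α·521^(1−α) = 733^α·328^(1−α).
Rearrange to (259/733)^α = (328/521)^(1−α) and take logs: α·-1.0403176 = (1−α)·-0.4627364.
Thus α·(-1.5030540) = -0.4627364, so α = -0.4627364/-1.5030540 ≈ 0.3079.

α ≈ 0.3079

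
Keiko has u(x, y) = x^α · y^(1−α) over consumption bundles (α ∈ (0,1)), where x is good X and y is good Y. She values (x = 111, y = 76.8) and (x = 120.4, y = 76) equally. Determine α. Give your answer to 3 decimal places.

α ≈ 0.114

Indifference: 111^α · 76.8^(1−α) = 120.4^α · 76^(1−α).
Taking logs: α·ln 111 + (1−α)·ln 76.8 = α·ln 120.4 + (1−α)·ln 76, i.e. α·-0.081289 = (1−α)·-0.010471.
With A = -0.081289 and B = -0.010471: α·A = (1−α)·B, so α = B/(A+B) = -0.010471/-0.091760 ≈ 0.114.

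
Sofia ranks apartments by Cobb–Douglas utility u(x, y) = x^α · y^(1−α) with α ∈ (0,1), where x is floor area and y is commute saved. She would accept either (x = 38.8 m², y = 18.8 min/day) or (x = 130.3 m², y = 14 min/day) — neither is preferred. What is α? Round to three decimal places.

α ≈ 0.196

The Cobb–Douglas utilities coincide, so 38.8^α·18.8^(1−α) = 130.3^α·14^(1−α).
Rearrange to (38.8/130.3)^α = (14/18.8)^(1−α) and take logs: α·-1.211419 = (1−α)·-0.294800.
With A = -1.211419 and B = -0.294800: α·A = (1−α)·B, so α = B/(A+B) = -0.294800/-1.506219 ≈ 0.196.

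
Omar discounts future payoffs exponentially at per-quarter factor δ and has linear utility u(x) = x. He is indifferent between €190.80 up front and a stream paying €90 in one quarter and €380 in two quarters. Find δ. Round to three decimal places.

Present value of the stream is 90·δ + 380·δ². Indifference gives 90δ + 380δ² = 190.80.
So 380δ² + 90δ − 190.80 = 0.
δ = (−90 + √(90² + 4·380·190.80)) / (2·380) = (−90 + √298116.00) / 760 ≈ 0.600.

δ ≈ 0.600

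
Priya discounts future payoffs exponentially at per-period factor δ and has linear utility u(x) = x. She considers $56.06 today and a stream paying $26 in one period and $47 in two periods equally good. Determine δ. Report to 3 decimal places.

Present value of the stream is 26·δ + 47·δ². Indifference gives 26δ + 47δ² = 56.06.
Rearranged: 47δ² + 26δ − 56.06 = 0.
δ = (−26 + √(26² + 4·47·56.06)) / (2·47) = (−26 + √11215.28) / 94 ≈ 0.850.

δ ≈ 0.850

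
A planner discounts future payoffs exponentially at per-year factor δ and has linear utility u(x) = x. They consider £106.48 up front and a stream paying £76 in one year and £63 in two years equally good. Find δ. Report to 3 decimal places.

The stream is worth 76δ + 63δ² today, so 76δ + 63δ² = 106.48.
So 63δ² + 76δ − 106.48 = 0.
By the quadratic formula (taking the positive root), δ = (−76 + √32608.96) / 126 ≈ 0.830.

δ ≈ 0.830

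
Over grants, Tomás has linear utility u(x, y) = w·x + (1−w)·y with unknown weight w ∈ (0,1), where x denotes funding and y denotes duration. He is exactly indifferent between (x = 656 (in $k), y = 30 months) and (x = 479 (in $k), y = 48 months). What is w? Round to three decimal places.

Indifference: w·656 + (1−w)·30 = w·479 + (1−w)·48.
Rearranging, 177·w − 18·(1−w) = 0.
Hence w = 18/(177+18) = 18/195 = 0.092.

w = 0.092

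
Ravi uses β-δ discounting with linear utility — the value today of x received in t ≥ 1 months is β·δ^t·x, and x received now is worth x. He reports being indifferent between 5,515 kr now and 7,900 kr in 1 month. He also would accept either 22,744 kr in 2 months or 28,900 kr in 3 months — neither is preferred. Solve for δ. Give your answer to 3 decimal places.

Both payoffs in the second observation are in the future, so β drops out: δ^2·22744 = δ^3·28900 ⇒ δ = 22744/28900 = 0.78699.

δ ≈ 0.787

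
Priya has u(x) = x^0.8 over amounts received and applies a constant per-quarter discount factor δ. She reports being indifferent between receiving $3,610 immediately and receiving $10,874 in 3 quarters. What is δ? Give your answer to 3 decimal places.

δ ≈ 0.745

Equating discounted utilities: u(3610) = δ^3·u(10874) ⇒ δ^3 = u(3610)/u(10874).
With u(x) = x^0.8: δ^3 = 3610^0.8/10874^0.8 = (3610/10874)^0.8 = 0.41390.
Taking the cube root: δ = 0.41390^(1/3) ≈ 0.745.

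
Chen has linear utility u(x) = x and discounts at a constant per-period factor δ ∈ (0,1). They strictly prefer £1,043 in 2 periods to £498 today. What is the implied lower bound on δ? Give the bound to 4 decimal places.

δ > 0.6910

Under u(x) = x this choice says 498 < δ^2·1043.
Hence δ^2 > 498/1043 = 0.47747, and x ↦ x^(1/2) is increasing on (0,∞).
δ > 0.47747^(1/2) = 0.6910.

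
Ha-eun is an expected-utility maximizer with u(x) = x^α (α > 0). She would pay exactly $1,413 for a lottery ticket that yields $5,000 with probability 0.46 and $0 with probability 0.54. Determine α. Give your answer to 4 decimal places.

α ≈ 0.6145

Since u(0) = 0, the lottery's EU is 0.46·5000^α.
Indifference: 1413^α = 0.46·5000^α, so (1413/5000)^α = 0.46.
Taking logs: α·ln(1413/5000) = ln(0.46), so α = -0.7765288 / -1.2637228 ≈ 0.6145.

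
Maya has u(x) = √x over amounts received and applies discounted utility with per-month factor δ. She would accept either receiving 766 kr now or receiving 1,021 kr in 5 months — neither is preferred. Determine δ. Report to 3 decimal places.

Equating discounted utilities: u(766) = δ^5·u(1021) ⇒ δ^5 = u(766)/u(1021).
With u(x) = √x: δ^5 = √766/√1021 = √(766/1021) = 0.86617.
Taking the 5th root: δ = 0.86617^(1/5) ≈ 0.972.

δ ≈ 0.972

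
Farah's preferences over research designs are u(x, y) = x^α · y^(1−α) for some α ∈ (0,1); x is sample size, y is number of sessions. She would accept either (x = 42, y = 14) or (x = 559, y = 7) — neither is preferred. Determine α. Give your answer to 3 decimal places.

Indifference: 42^α · 14^(1−α) = 559^α · 7^(1−α).
Taking logs: α·ln 42 + (1−α)·ln 14 = α·ln 559 + (1−α)·ln 7, i.e. α·-2.588480 = (1−α)·-0.693147.
So α/(1−α) = (-0.693147)/(-2.588480) = 0.267781, and α = 0.267781/1.267781 ≈ 0.211.

α ≈ 0.211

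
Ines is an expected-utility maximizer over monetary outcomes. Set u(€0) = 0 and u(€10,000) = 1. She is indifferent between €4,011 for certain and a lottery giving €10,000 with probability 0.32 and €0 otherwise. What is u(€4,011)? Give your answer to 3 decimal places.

The indifference gives u(€4,011) = 0.32·u(€10,000) + 0.68·u(€0) = 0.32·1 + 0.68·0 = 0.32.

0.320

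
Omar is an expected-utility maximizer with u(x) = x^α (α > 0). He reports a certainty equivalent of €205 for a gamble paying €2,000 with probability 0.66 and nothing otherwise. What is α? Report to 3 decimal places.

α ≈ 0.182

Since u(0) = 0, the lottery's EU is 0.66·2000^α.
Setting u(205) equal to that: 205^α = 0.66·2000^α ⇒ (205/2000)^α = 0.66.
Take logs: α = ln 0.66 / ln(205/2000) ≈ 0.18241.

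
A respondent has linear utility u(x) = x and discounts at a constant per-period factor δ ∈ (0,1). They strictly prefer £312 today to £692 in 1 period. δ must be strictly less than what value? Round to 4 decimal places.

The preference means 312 > δ·692.
Dividing through by 692 gives δ < 0.45087.

δ < 0.4509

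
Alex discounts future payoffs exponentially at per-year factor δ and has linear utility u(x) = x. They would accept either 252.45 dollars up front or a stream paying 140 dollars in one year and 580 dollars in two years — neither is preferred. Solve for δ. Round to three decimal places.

δ ≈ 0.550

Equating present values: 252.45 = 140δ + 580δ².
So 580δ² + 140δ − 252.45 = 0.
δ = (−140 + √(140² + 4·580·252.45)) / (2·580) = (−140 + √605284.00) / 1160 ≈ 0.550.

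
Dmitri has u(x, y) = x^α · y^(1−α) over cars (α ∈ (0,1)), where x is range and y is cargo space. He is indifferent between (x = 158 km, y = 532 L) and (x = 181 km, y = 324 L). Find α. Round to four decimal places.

α ≈ 0.7849

Set the two utilities equal: 158^α·532^(1−α) = 181^α·324^(1−α).
Rearrange to (158/181)^α = (324/532)^(1−α) and take logs: α·-0.1359020 = (1−α)·-0.4959000.
So α/(1−α) = (-0.4959000)/(-0.1359020) = 3.6489529, and α = 3.6489529/4.6489529 ≈ 0.7849.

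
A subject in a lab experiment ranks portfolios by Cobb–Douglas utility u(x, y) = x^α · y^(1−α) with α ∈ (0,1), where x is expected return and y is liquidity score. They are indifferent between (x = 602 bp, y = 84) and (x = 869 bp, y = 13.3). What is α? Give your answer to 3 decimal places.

Set the two utilities equal: 602^α·84^(1−α) = 869^α·13.3^(1−α).
Rearrange to (602/869)^α = (13.3/84)^(1−α) and take logs: α·-0.367086 = (1−α)·-1.843053.
So α/(1−α) = (-1.843053)/(-0.367086) = 5.020766, and α = 5.020766/6.020766 ≈ 0.834.

α ≈ 0.834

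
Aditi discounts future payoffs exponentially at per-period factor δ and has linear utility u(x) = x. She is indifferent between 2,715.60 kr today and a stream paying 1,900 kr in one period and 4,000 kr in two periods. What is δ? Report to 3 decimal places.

δ ≈ 0.620

Present value of the stream is 1900·δ + 4000·δ². Indifference gives 1900δ + 4000δ² = 2715.60.
So 4000δ² + 1900δ − 2715.60 = 0.
δ = (−1900 + √(1900² + 4·4000·2715.60)) / (2·4000) = (−1900 + √47059600.00) / 8000 ≈ 0.620.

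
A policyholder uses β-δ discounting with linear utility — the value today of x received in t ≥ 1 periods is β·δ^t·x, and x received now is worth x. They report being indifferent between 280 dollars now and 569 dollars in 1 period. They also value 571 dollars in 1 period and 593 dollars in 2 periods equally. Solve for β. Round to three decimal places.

β ≈ 0.511

From the later pair, β·δ^1·571 = β·δ^2·593; dividing through, δ = 571/593 = 0.96290.
Now use the now-vs-future pair: 280 = β·δ·569 gives β = 280/(0.96290·569) ≈ 0.511.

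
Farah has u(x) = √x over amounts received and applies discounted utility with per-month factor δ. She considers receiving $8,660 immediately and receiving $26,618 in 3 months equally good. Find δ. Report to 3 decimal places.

The payoff in 3 months is discounted by δ^3, so u(8660) = δ^3·u(26618) and δ^3 = u(8660)/u(26618).
Since u(x) = √x, δ^3 = √(8660/26618) = 0.57039.
So δ = 0.57039^(1/3) ≈ 0.829.

δ ≈ 0.829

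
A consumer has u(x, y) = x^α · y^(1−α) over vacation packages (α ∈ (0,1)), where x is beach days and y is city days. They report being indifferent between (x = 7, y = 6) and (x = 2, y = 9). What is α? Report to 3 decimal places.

α ≈ 0.245

Indifference: 7^α · 6^(1−α) = 2^α · 9^(1−α).
(7/2)^α = (9/6)^(1−α); take logs: α·ln(7/2) = (1−α)·ln(9/6), i.e. α·1.252763 = (1−α)·0.405465.
With A = 1.252763 and B = 0.405465: α·A = (1−α)·B, so α = B/(A+B) = 0.405465/1.658228 ≈ 0.245.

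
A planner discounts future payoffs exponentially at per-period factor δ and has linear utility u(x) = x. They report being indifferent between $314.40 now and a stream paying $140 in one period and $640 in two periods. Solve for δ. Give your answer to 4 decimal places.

Present value of the stream is 140·δ + 640·δ². Indifference gives 140δ + 640δ² = 314.40.
So 640δ² + 140δ − 314.40 = 0.
δ = (−140 + √(140² + 4·640·314.40)) / (2·640) = (−140 + √824464.00) / 1280 ≈ 0.6000.

δ ≈ 0.6000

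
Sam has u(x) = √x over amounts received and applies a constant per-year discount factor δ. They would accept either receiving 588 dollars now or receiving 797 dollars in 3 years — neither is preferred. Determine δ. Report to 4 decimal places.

δ ≈ 0.9506

The payoff in 3 years is discounted by δ^3, so u(588) = δ^3·u(797) and δ^3 = u(588)/u(797).
Since u(x) = √x, δ^3 = √(588/797) = 0.85893.
Taking the cube root: δ = 0.85893^(1/3) ≈ 0.9506.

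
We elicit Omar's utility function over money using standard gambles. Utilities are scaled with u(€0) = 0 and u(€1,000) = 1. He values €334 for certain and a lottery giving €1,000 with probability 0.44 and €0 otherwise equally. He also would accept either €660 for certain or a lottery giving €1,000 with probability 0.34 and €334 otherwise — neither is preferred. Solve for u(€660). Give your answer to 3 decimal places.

The first gamble pins u(€334): it must equal 0.44·1 + 0.56·0 = 0.44.
The second indifference gives u(€660) = 0.34·u(€1,000) + 0.66·u(€334) = 0.34·1.00 + 0.66·0.44 = 0.6304.

0.630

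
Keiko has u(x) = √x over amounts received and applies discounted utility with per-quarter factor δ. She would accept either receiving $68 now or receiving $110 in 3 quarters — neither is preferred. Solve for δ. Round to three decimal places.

Equating discounted utilities: u(68) = δ^3·u(110) ⇒ δ^3 = u(68)/u(110).
Since u(x) = √x, δ^3 = √(68/110) = 0.78625.
So δ = 0.78625^(1/3) ≈ 0.923.

δ ≈ 0.923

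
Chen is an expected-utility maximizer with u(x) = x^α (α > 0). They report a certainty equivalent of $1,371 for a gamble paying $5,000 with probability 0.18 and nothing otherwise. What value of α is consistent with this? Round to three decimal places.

α ≈ 1.325

EU(lottery) = 0.18·5000^α + 0.82·0 = 0.18·5000^α.
Equating: 1371^α = 0.18·5000^α, i.e. 0.2742^α = 0.18.
Taking logs: α·ln(1371/5000) = ln(0.18), so α = -1.714798 / -1.293898 ≈ 1.325.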